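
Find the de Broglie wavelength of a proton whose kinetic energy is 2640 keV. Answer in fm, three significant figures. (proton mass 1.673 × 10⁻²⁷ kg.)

KE = 2640 keV = 4.229 × 10⁻¹³ J.
p = √(2mKE) = √(2 × 1.673 × 10⁻²⁷ × 4.229 × 10⁻¹³) = 3.762 × 10⁻²⁰ kg·m/s.
λ = h/p = 6.626 × 10⁻³⁴ / 3.762 × 10⁻²⁰ = 1.76 × 10⁻¹⁴ m = 17.6 fm.

λ = 17.6 fm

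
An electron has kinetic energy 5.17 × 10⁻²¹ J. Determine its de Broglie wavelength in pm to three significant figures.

p = √(2mKE) = √(2 × 9.109 × 10⁻³¹ × 5.170 × 10⁻²¹) = 9.705 × 10⁻²⁶ kg·m/s.
λ = h/p = 6.626 × 10⁻³⁴ / 9.705 × 10⁻²⁶ = 6.83 × 10⁻⁹ m = 6830 pm.

λ = 6830 pm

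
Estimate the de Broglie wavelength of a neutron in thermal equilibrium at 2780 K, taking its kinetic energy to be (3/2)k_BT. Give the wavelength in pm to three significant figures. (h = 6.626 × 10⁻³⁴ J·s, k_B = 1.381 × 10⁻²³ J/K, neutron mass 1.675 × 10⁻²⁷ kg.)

KE = (3/2)k_BT = 1.5 × 1.381 × 10⁻²³ × 2780 = 5.759 × 10⁻²⁰ J.
p = √(2mKE) = √(2 × 1.675 × 10⁻²⁷ × 5.759 × 10⁻²⁰) = 1.389 × 10⁻²³ kg·m/s.
λ = h/p = 4.77 × 10⁻¹¹ m = 47.7 pm.

λ = 47.7 pm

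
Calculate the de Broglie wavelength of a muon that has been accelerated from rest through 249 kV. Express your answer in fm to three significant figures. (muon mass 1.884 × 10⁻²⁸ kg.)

KE = eV = 1.602 × 10⁻¹⁹ × 2.490 × 10⁵ = 3.989 × 10⁻¹⁴ J.
p = √(2mKE) = √(2 × 1.884 × 10⁻²⁸ × 3.989 × 10⁻¹⁴) = 3.877 × 10⁻²¹ kg·m/s.
λ = h/p = 6.626 × 10⁻³⁴ / 3.877 × 10⁻²¹ = 1.71 × 10⁻¹³ m = 171 fm.

λ = 171 fm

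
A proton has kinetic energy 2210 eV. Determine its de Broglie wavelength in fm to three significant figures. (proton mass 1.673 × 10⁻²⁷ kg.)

λ = 609 fm

KE = 2210 eV = 3.540 × 10⁻¹⁶ J.
p = √(2mKE) = √(2 × 1.673 × 10⁻²⁷ × 3.540 × 10⁻¹⁶) = 1.088 × 10⁻²¹ kg·m/s.
λ = h/p = 6.626 × 10⁻³⁴ / 1.088 × 10⁻²¹ = 6.09 × 10⁻¹³ m = 609 fm.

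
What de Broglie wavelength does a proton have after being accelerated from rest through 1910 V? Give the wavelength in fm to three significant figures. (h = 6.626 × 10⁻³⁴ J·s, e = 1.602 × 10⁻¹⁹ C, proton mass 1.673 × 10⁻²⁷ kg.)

KE = eV = 1.602 × 10⁻¹⁹ × 1910 = 3.060 × 10⁻¹⁶ J.
p = √(2mKE) = √(2 × 1.673 × 10⁻²⁷ × 3.060 × 10⁻¹⁶) = 1.012 × 10⁻²¹ kg·m/s.
λ = h/p = 6.626 × 10⁻³⁴ / 1.012 × 10⁻²¹ = 6.55 × 10⁻¹³ m = 655 fm.

λ = 655 fm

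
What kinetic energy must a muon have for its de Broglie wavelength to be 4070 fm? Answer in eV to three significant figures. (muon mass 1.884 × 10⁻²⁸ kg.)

p = h/λ = 6.626 × 10⁻³⁴ / 4.070 × 10⁻¹² = 1.628 × 10⁻²² kg·m/s.
KE = p²/(2m) = (1.628 × 10⁻²²)² / (2 × 1.884 × 10⁻²⁸) = 7.034 × 10⁻¹⁷ J = 439 eV.

KE = 439 eV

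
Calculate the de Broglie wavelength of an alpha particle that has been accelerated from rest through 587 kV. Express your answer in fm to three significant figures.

λ = 13.3 fm

KE = 2eV = 2 × 1.602 × 10⁻¹⁹ × 5.870 × 10⁵ = 1.881 × 10⁻¹³ J.
p = √(2mKE) = √(2 × 6.645 × 10⁻²⁷ × 1.881 × 10⁻¹³) = 5.000 × 10⁻²⁰ kg·m/s.
λ = h/p = 6.626 × 10⁻³⁴ / 5.000 × 10⁻²⁰ = 1.33 × 10⁻¹⁴ m = 13.3 fm.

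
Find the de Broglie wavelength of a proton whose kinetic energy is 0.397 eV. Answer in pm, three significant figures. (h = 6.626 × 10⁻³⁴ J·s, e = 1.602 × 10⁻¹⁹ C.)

λ = 45.4 pm

KE = 0.397 eV = 6.360 × 10⁻²⁰ J.
p = √(2mKE) = √(2 × 1.673 × 10⁻²⁷ × 6.360 × 10⁻²⁰) = 1.459 × 10⁻²³ kg·m/s.
λ = h/p = 6.626 × 10⁻³⁴ / 1.459 × 10⁻²³ = 4.54 × 10⁻¹¹ m = 45.4 pm.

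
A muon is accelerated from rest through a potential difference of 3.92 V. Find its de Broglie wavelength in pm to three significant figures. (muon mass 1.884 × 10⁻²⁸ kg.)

λ = 43.1 pm

KE = eV = 1.602 × 10⁻¹⁹ × 3.920 = 6.280 × 10⁻¹⁹ J.
p = √(2mKE) = √(2 × 1.884 × 10⁻²⁸ × 6.280 × 10⁻¹⁹) = 1.538 × 10⁻²³ kg·m/s.
λ = h/p = 6.626 × 10⁻³⁴ / 1.538 × 10⁻²³ = 4.31 × 10⁻¹¹ m = 43.1 pm.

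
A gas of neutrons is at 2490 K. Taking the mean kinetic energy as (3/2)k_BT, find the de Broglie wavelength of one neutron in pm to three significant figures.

λ = 50.4 pm

KE = (3/2)k_BT = 1.5 × 1.381 × 10⁻²³ × 2490 = 5.158 × 10⁻²⁰ J.
p = √(2mKE) = √(2 × 1.675 × 10⁻²⁷ × 5.158 × 10⁻²⁰) = 1.315 × 10⁻²³ kg·m/s.
λ = h/p = 5.04 × 10⁻¹¹ m = 50.4 pm.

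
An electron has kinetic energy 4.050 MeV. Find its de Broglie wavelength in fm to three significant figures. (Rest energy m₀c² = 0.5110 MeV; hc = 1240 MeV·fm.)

λ = 274 fm

Total energy E = KE + m₀c² = 4.050 + 0.5110 = 4.5610 MeV.
(pc)² = E² − (m₀c²)² = (4.5610)² − (0.5110)² = 20.54 MeV², so pc = 4.532 MeV.
λ = hc/(pc) = 1240 MeV·fm / 4.532 MeV = 274 fm.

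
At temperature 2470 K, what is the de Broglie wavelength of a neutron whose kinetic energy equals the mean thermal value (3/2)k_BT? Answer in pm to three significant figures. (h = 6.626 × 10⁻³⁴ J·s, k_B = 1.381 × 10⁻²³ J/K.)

λ = 50.6 pm

KE = (3/2)k_BT = 1.5 × 1.381 × 10⁻²³ × 2470 = 5.117 × 10⁻²⁰ J.
p = √(2mKE) = √(2 × 1.675 × 10⁻²⁷ × 5.117 × 10⁻²⁰) = 1.309 × 10⁻²³ kg·m/s.
λ = h/p = 5.06 × 10⁻¹¹ m = 50.6 pm.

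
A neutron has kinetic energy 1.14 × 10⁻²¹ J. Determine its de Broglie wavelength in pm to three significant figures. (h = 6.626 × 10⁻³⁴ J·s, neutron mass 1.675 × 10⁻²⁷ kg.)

p = √(2mKE) = √(2 × 1.675 × 10⁻²⁷ × 1.140 × 10⁻²¹) = 1.954 × 10⁻²⁴ kg·m/s.
λ = h/p = 6.626 × 10⁻³⁴ / 1.954 × 10⁻²⁴ = 3.39 × 10⁻¹⁰ m = 339 pm.

λ = 339 pm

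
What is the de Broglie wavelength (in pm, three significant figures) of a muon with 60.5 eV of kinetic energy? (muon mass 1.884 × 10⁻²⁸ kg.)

λ = 11.0 pm

KE = 60.5 eV = 9.692 × 10⁻¹⁸ J.
p = √(2mKE) = √(2 × 1.884 × 10⁻²⁸ × 9.692 × 10⁻¹⁸) = 6.043 × 10⁻²³ kg·m/s.
λ = h/p = 6.626 × 10⁻³⁴ / 6.043 × 10⁻²³ = 1.10 × 10⁻¹¹ m = 11.0 pm.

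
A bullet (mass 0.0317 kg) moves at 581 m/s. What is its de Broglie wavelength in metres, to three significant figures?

λ = 3.60 × 10⁻³⁵ m

p = mv = 0.0317 × 581 = 1.842 × 10¹ kg·m/s.
λ = h/p = 6.626 × 10⁻³⁴ / 1.842 × 10¹ = 3.60 × 10⁻³⁵ m.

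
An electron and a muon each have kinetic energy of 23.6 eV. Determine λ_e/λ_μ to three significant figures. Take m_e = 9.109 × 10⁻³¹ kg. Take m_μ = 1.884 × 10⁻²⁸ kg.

λ_e/λ_μ = 14.4

At fixed KE, p = √(2mKE) so λ = h/p ∝ 1/√m.
λ_e/λ_μ = √(m_μ/m_e) = √(1.884 × 10⁻²⁸/9.109 × 10⁻³¹) = √(206.8) = 14.4.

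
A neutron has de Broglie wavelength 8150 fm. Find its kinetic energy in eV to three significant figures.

KE = 12.3 eV

p = h/λ = 6.626 × 10⁻³⁴ / 8.150 × 10⁻¹² = 8.130 × 10⁻²³ kg·m/s.
KE = p²/(2m) = (8.130 × 10⁻²³)² / (2 × 1.675 × 10⁻²⁷) = 1.973 × 10⁻¹⁸ J = 12.3 eV.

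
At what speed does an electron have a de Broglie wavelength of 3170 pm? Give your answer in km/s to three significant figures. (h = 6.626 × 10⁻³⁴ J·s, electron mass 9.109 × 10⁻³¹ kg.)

v = 229 km/s

p = h/λ = 6.626 × 10⁻³⁴ / 3.170 × 10⁻⁹ = 2.090 × 10⁻²⁵ kg·m/s.
v = p/m = 2.090 × 10⁻²⁵ / 9.109 × 10⁻³¹ = 2.29 × 10⁵ m/s = 229 km/s.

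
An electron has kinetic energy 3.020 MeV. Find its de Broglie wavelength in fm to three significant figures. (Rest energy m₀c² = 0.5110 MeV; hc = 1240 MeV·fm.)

λ = 355 fm

Total energy E = KE + m₀c² = 3.020 + 0.5110 = 3.5310 MeV.
(pc)² = E² − (m₀c²)² = (3.5310)² − (0.5110)² = 12.21 MeV², so pc = 3.494 MeV.
λ = hc/(pc) = 1240 MeV·fm / 3.494 MeV = 355 fm.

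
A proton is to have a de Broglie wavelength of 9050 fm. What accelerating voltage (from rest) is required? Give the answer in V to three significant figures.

V = 10.0 V

p = h/λ = 6.626 × 10⁻³⁴ / 9.050 × 10⁻¹² = 7.322 × 10⁻²³ kg·m/s.
KE = p²/(2m) = 1.602 × 10⁻¹⁸ J.
V = KE/e = 1.602 × 10⁻¹⁸ / (1.602 × 10⁻¹⁹) = 10.0 V.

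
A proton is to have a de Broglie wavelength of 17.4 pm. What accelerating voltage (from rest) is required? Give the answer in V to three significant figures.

p = h/λ = 6.626 × 10⁻³⁴ / 1.740 × 10⁻¹¹ = 3.808 × 10⁻²³ kg·m/s.
KE = p²/(2m) = 4.334 × 10⁻¹⁹ J.
V = KE/e = 4.334 × 10⁻¹⁹ / (1.602 × 10⁻¹⁹) = 2.71 V.

V = 2.71 V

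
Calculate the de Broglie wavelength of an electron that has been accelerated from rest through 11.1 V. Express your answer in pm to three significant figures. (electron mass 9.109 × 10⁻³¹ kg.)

λ = 368 pm

KE = eV = 1.602 × 10⁻¹⁹ × 11.10 = 1.778 × 10⁻¹⁸ J.
p = √(2mKE) = √(2 × 9.109 × 10⁻³¹ × 1.778 × 10⁻¹⁸) = 1.800 × 10⁻²⁴ kg·m/s.
λ = h/p = 6.626 × 10⁻³⁴ / 1.800 × 10⁻²⁴ = 3.68 × 10⁻¹⁰ m = 368 pm.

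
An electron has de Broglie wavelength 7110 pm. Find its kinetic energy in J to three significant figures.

KE = 4.77 × 10⁻²¹ J

p = h/λ = 6.626 × 10⁻³⁴ / 7.110 × 10⁻⁹ = 9.319 × 10⁻²⁶ kg·m/s.
KE = p²/(2m) = (9.319 × 10⁻²⁶)² / (2 × 9.109 × 10⁻³¹) = 4.767 × 10⁻²¹ J = 4.77 × 10⁻²¹ J.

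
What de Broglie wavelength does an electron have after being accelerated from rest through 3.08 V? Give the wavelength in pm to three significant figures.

KE = eV = 1.602 × 10⁻¹⁹ × 3.080 = 4.934 × 10⁻¹⁹ J.
p = √(2mKE) = √(2 × 9.109 × 10⁻³¹ × 4.934 × 10⁻¹⁹) = 9.481 × 10⁻²⁵ kg·m/s.
λ = h/p = 6.626 × 10⁻³⁴ / 9.481 × 10⁻²⁵ = 6.99 × 10⁻¹⁰ m = 699 pm.

λ = 699 pm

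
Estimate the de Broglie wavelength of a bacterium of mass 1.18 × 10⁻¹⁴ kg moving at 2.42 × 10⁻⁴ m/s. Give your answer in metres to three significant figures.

p = mv = 1.18 × 10⁻¹⁴ × 2.42 × 10⁻⁴ = 2.856 × 10⁻¹⁸ kg·m/s.
λ = h/p = 6.626 × 10⁻³⁴ / 2.856 × 10⁻¹⁸ = 2.32 × 10⁻¹⁶ m.

λ = 2.32 × 10⁻¹⁶ m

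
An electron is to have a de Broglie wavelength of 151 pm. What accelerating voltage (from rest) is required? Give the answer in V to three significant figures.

p = h/λ = 6.626 × 10⁻³⁴ / 1.510 × 10⁻¹⁰ = 4.388 × 10⁻²⁴ kg·m/s.
KE = p²/(2m) = 1.057 × 10⁻¹⁷ J.
V = KE/e = 1.057 × 10⁻¹⁷ / (1.602 × 10⁻¹⁹) = 66.0 V.

V = 66.0 V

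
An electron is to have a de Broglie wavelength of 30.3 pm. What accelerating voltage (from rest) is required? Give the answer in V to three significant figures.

V = 1640 V

p = h/λ = 6.626 × 10⁻³⁴ / 3.030 × 10⁻¹¹ = 2.187 × 10⁻²³ kg·m/s.
KE = p²/(2m) = 2.625 × 10⁻¹⁶ J.
V = KE/e = 2.625 × 10⁻¹⁶ / (1.602 × 10⁻¹⁹) = 1640 V.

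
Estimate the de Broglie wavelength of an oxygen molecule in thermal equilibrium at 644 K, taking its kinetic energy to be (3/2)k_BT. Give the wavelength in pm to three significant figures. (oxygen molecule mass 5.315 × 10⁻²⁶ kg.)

KE = (3/2)k_BT = 1.5 × 1.381 × 10⁻²³ × 644 = 1.334 × 10⁻²⁰ J.
p = √(2mKE) = √(2 × 5.315 × 10⁻²⁶ × 1.334 × 10⁻²⁰) = 3.766 × 10⁻²³ kg·m/s.
λ = h/p = 1.76 × 10⁻¹¹ m = 17.6 pm.

λ = 17.6 pm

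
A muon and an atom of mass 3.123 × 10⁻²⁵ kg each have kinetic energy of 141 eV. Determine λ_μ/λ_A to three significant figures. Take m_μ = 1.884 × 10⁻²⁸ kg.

λ_μ/λ_A = 40.7

At fixed KE, p = √(2mKE) so λ = h/p ∝ 1/√m.
λ_μ/λ_A = √(m_A/m_μ) = √(3.123 × 10⁻²⁵/1.884 × 10⁻²⁸) = √(1658) = 40.7.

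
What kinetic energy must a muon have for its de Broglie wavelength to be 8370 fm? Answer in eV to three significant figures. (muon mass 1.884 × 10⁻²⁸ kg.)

p = h/λ = 6.626 × 10⁻³⁴ / 8.370 × 10⁻¹² = 7.916 × 10⁻²³ kg·m/s.
KE = p²/(2m) = (7.916 × 10⁻²³)² / (2 × 1.884 × 10⁻²⁸) = 1.663 × 10⁻¹⁷ J = 104 eV.

KE = 104 eV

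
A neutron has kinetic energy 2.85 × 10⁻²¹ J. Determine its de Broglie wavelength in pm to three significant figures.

λ = 214 pm

p = √(2mKE) = √(2 × 1.675 × 10⁻²⁷ × 2.850 × 10⁻²¹) = 3.090 × 10⁻²⁴ kg·m/s.
λ = h/p = 6.626 × 10⁻³⁴ / 3.090 × 10⁻²⁴ = 2.14 × 10⁻¹⁰ m = 214 pm.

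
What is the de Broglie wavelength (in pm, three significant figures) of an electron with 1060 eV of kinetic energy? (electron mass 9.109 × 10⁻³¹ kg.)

KE = 1060 eV = 1.698 × 10⁻¹⁶ J.
p = √(2mKE) = √(2 × 9.109 × 10⁻³¹ × 1.698 × 10⁻¹⁶) = 1.759 × 10⁻²³ kg·m/s.
λ = h/p = 6.626 × 10⁻³⁴ / 1.759 × 10⁻²³ = 3.77 × 10⁻¹¹ m = 37.7 pm.

λ = 37.7 pm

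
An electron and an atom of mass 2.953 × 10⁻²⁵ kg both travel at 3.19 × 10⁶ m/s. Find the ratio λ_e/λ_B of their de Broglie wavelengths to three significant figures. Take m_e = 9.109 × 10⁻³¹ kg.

λ_e/λ_B = 3.24 × 10⁵

At fixed v, p = mv so λ = h/(mv) ∝ 1/m.
λ_e/λ_B = m_B/m_e = 2.953 × 10⁻²⁵/9.109 × 10⁻³¹ = 3.24 × 10⁵.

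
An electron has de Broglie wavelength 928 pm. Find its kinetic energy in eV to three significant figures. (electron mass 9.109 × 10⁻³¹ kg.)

p = h/λ = 6.626 × 10⁻³⁴ / 9.280 × 10⁻¹⁰ = 7.140 × 10⁻²⁵ kg·m/s.
KE = p²/(2m) = (7.140 × 10⁻²⁵)² / (2 × 9.109 × 10⁻³¹) = 2.798 × 10⁻¹⁹ J = 1.75 eV.

KE = 1.75 eV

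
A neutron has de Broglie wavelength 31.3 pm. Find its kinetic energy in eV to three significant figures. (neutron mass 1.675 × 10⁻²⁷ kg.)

KE = 0.835 eV

p = h/λ = 6.626 × 10⁻³⁴ / 3.130 × 10⁻¹¹ = 2.117 × 10⁻²³ kg·m/s.
KE = p²/(2m) = (2.117 × 10⁻²³)² / (2 × 1.675 × 10⁻²⁷) = 1.338 × 10⁻¹⁹ J = 0.835 eV.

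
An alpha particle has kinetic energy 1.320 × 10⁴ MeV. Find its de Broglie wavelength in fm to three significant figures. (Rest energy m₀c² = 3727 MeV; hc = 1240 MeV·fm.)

λ = 0.0751 fm

Total energy E = KE + m₀c² = 1.320 × 10⁴ + 3727 = 16927 MeV.
(pc)² = E² − (m₀c²)² = (16927)² − (3727)² = 2.726 × 10⁸ MeV², so pc = 1.651 × 10⁴ MeV.
λ = hc/(pc) = 1240 MeV·fm / 1.651 × 10⁴ MeV = 0.0751 fm.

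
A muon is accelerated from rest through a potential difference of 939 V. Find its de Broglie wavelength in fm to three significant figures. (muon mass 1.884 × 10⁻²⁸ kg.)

λ = 2780 fm

KE = eV = 1.602 × 10⁻¹⁹ × 939.0 = 1.504 × 10⁻¹⁶ J.
p = √(2mKE) = √(2 × 1.884 × 10⁻²⁸ × 1.504 × 10⁻¹⁶) = 2.381 × 10⁻²² kg·m/s.
λ = h/p = 6.626 × 10⁻³⁴ / 2.381 × 10⁻²² = 2.78 × 10⁻¹² m = 2780 fm.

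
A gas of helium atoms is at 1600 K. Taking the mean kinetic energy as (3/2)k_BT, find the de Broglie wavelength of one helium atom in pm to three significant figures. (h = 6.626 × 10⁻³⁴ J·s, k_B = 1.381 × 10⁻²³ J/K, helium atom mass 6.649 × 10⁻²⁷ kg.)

λ = 31.6 pm

KE = (3/2)k_BT = 1.5 × 1.381 × 10⁻²³ × 1600 = 3.314 × 10⁻²⁰ J.
p = √(2mKE) = √(2 × 6.649 × 10⁻²⁷ × 3.314 × 10⁻²⁰) = 2.099 × 10⁻²³ kg·m/s.
λ = h/p = 3.16 × 10⁻¹¹ m = 31.6 pm.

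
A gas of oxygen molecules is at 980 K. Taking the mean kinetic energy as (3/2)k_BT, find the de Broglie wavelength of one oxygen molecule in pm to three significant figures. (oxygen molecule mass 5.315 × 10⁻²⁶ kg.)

λ = 14.3 pm

KE = (3/2)k_BT = 1.5 × 1.381 × 10⁻²³ × 980 = 2.030 × 10⁻²⁰ J.
p = √(2mKE) = √(2 × 5.315 × 10⁻²⁶ × 2.030 × 10⁻²⁰) = 4.645 × 10⁻²³ kg·m/s.
λ = h/p = 1.43 × 10⁻¹¹ m = 14.3 pm.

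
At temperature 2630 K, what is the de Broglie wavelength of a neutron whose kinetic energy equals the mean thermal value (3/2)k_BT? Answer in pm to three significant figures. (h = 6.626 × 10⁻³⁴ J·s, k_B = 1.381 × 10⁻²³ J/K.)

KE = (3/2)k_BT = 1.5 × 1.381 × 10⁻²³ × 2630 = 5.448 × 10⁻²⁰ J.
p = √(2mKE) = √(2 × 1.675 × 10⁻²⁷ × 5.448 × 10⁻²⁰) = 1.351 × 10⁻²³ kg·m/s.
λ = h/p = 4.90 × 10⁻¹¹ m = 49.0 pm.

λ = 49.0 pm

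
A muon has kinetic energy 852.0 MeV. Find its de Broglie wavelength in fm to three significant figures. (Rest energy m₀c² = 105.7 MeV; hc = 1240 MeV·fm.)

Total energy E = KE + m₀c² = 852.0 + 105.7 = 957.7 MeV.
(pc)² = E² − (m₀c²)² = (957.7)² − (105.7)² = 9.060 × 10⁵ MeV², so pc = 951.8 MeV.
λ = hc/(pc) = 1240 MeV·fm / 951.8 MeV = 1.30 fm.

λ = 1.30 fm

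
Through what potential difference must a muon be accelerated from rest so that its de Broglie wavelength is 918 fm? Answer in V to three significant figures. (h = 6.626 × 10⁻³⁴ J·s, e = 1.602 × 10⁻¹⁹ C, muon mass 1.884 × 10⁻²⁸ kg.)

p = h/λ = 6.626 × 10⁻³⁴ / 9.180 × 10⁻¹³ = 7.218 × 10⁻²² kg·m/s.
KE = p²/(2m) = 1.383 × 10⁻¹⁵ J.
V = KE/e = 1.383 × 10⁻¹⁵ / (1.602 × 10⁻¹⁹) = 8630 V.

V = 8630 V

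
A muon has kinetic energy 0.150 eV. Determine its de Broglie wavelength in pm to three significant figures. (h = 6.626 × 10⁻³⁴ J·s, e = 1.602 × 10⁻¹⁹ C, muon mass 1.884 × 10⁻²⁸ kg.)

λ = 220 pm

KE = 0.150 eV = 2.403 × 10⁻²⁰ J.
p = √(2mKE) = √(2 × 1.884 × 10⁻²⁸ × 2.403 × 10⁻²⁰) = 3.009 × 10⁻²⁴ kg·m/s.
λ = h/p = 6.626 × 10⁻³⁴ / 3.009 × 10⁻²⁴ = 2.20 × 10⁻¹⁰ m = 220 pm.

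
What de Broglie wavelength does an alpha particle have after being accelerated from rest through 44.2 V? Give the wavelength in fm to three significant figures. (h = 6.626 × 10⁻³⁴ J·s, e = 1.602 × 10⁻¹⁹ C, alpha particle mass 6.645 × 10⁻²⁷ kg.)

λ = 1530 fm

KE = 2eV = 2 × 1.602 × 10⁻¹⁹ × 44.20 = 1.416 × 10⁻¹⁷ J.
p = √(2mKE) = √(2 × 6.645 × 10⁻²⁷ × 1.416 × 10⁻¹⁷) = 4.338 × 10⁻²² kg·m/s.
λ = h/p = 6.626 × 10⁻³⁴ / 4.338 × 10⁻²² = 1.53 × 10⁻¹² m = 1530 fm.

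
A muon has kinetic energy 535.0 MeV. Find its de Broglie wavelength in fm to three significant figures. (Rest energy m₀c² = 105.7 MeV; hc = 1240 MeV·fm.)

λ = 1.96 fm

Total energy E = KE + m₀c² = 535.0 + 105.7 = 640.7 MeV.
(pc)² = E² − (m₀c²)² = (640.7)² − (105.7)² = 3.993 × 10⁵ MeV², so pc = 631.9 MeV.
λ = hc/(pc) = 1240 MeV·fm / 631.9 MeV = 1.96 fm.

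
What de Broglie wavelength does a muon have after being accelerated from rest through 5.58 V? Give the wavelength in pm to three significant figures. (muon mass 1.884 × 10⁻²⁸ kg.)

λ = 36.1 pm

KE = eV = 1.602 × 10⁻¹⁹ × 5.580 = 8.939 × 10⁻¹⁹ J.
p = √(2mKE) = √(2 × 1.884 × 10⁻²⁸ × 8.939 × 10⁻¹⁹) = 1.835 × 10⁻²³ kg·m/s.
λ = h/p = 6.626 × 10⁻³⁴ / 1.835 × 10⁻²³ = 3.61 × 10⁻¹¹ m = 36.1 pm.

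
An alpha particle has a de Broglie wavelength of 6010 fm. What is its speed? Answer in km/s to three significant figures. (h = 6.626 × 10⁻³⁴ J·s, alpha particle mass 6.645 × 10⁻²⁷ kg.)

p = h/λ = 6.626 × 10⁻³⁴ / 6.010 × 10⁻¹² = 1.102 × 10⁻²² kg·m/s.
v = p/m = 1.102 × 10⁻²² / 6.645 × 10⁻²⁷ = 1.66 × 10⁴ m/s = 16.6 km/s.

v = 16.6 km/s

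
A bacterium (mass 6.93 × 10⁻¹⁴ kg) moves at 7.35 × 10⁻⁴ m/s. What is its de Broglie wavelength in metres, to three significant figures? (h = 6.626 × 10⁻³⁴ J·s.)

p = mv = 6.93 × 10⁻¹⁴ × 7.35 × 10⁻⁴ = 5.094 × 10⁻¹⁷ kg·m/s.
λ = h/p = 6.626 × 10⁻³⁴ / 5.094 × 10⁻¹⁷ = 1.30 × 10⁻¹⁷ m.

λ = 1.30 × 10⁻¹⁷ m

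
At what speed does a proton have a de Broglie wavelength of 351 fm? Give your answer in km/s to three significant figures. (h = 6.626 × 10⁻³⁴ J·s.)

v = 1130 km/s

p = h/λ = 6.626 × 10⁻³⁴ / 3.510 × 10⁻¹³ = 1.888 × 10⁻²¹ kg·m/s.
v = p/m = 1.888 × 10⁻²¹ / 1.673 × 10⁻²⁷ = 1.13 × 10⁶ m/s = 1130 km/s.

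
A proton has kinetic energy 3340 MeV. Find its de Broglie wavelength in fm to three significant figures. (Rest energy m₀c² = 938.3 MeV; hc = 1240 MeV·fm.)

λ = 0.297 fm

Total energy E = KE + m₀c² = 3340 + 938.3 = 4278.3 MeV.
(pc)² = E² − (m₀c²)² = (4278.3)² − (938.3)² = 1.742 × 10⁷ MeV², so pc = 4174 MeV.
λ = hc/(pc) = 1240 MeV·fm / 4174 MeV = 0.297 fm.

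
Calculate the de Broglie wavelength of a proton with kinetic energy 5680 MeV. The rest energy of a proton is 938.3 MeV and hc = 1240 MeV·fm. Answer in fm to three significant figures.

λ = 0.189 fm

Total energy E = KE + m₀c² = 5680 + 938.3 = 6618.3 MeV.
(pc)² = E² − (m₀c²)² = (6618.3)² − (938.3)² = 4.292 × 10⁷ MeV², so pc = 6551 MeV.
λ = hc/(pc) = 1240 MeV·fm / 6551 MeV = 0.189 fm.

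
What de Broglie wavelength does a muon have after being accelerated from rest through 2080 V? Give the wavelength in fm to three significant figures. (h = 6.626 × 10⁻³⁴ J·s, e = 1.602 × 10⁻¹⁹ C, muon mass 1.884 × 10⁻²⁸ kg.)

λ = 1870 fm

KE = eV = 1.602 × 10⁻¹⁹ × 2080 = 3.332 × 10⁻¹⁶ J.
p = √(2mKE) = √(2 × 1.884 × 10⁻²⁸ × 3.332 × 10⁻¹⁶) = 3.543 × 10⁻²² kg·m/s.
λ = h/p = 6.626 × 10⁻³⁴ / 3.543 × 10⁻²² = 1.87 × 10⁻¹² m = 1870 fm.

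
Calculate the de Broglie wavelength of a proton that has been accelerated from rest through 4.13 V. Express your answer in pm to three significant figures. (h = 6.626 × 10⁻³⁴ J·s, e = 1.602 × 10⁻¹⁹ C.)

KE = eV = 1.602 × 10⁻¹⁹ × 4.130 = 6.616 × 10⁻¹⁹ J.
p = √(2mKE) = √(2 × 1.673 × 10⁻²⁷ × 6.616 × 10⁻¹⁹) = 4.705 × 10⁻²³ kg·m/s.
λ = h/p = 6.626 × 10⁻³⁴ / 4.705 × 10⁻²³ = 1.41 × 10⁻¹¹ m = 14.1 pm.

λ = 14.1 pm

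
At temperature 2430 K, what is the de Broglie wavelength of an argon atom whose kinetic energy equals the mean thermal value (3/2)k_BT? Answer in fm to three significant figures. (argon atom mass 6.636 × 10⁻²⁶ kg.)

λ = 8110 fm

KE = (3/2)k_BT = 1.5 × 1.381 × 10⁻²³ × 2430 = 5.034 × 10⁻²⁰ J.
p = √(2mKE) = √(2 × 6.636 × 10⁻²⁶ × 5.034 × 10⁻²⁰) = 8.174 × 10⁻²³ kg·m/s.
λ = h/p = 8.11 × 10⁻¹² m = 8110 fm.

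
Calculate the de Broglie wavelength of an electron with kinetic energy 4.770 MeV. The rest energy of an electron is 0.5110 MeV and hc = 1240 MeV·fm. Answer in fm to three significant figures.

λ = 236 fm

Total energy E = KE + m₀c² = 4.770 + 0.5110 = 5.2810 MeV.
(pc)² = E² − (m₀c²)² = (5.2810)² − (0.5110)² = 27.63 MeV², so pc = 5.256 MeV.
λ = hc/(pc) = 1240 MeV·fm / 5.256 MeV = 236 fm.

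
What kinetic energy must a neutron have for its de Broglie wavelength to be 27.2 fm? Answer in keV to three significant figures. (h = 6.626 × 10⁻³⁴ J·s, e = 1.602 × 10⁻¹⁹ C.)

p = h/λ = 6.626 × 10⁻³⁴ / 2.720 × 10⁻¹⁴ = 2.436 × 10⁻²⁰ kg·m/s.
KE = p²/(2m) = (2.436 × 10⁻²⁰)² / (2 × 1.675 × 10⁻²⁷) = 1.771 × 10⁻¹³ J = 1110 keV.

KE = 1110 keV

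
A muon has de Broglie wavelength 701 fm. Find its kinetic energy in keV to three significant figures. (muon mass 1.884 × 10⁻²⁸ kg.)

KE = 14.8 keV

p = h/λ = 6.626 × 10⁻³⁴ / 7.010 × 10⁻¹³ = 9.452 × 10⁻²² kg·m/s.
KE = p²/(2m) = (9.452 × 10⁻²²)² / (2 × 1.884 × 10⁻²⁸) = 2.371 × 10⁻¹⁵ J = 14.8 keV.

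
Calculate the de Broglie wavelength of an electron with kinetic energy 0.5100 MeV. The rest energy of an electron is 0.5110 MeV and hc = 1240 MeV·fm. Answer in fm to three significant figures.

λ = 1400 fm

Total energy E = KE + m₀c² = 0.5100 + 0.5110 = 1.0210 MeV.
(pc)² = E² − (m₀c²)² = (1.0210)² − (0.5110)² = 0.7813 MeV², so pc = 0.8839 MeV.
λ = hc/(pc) = 1240 MeV·fm / 0.8839 MeV = 1400 fm.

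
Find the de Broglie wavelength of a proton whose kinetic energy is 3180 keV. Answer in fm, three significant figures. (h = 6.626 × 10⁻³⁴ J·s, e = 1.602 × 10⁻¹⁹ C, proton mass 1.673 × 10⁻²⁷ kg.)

KE = 3180 keV = 5.094 × 10⁻¹³ J.
p = √(2mKE) = √(2 × 1.673 × 10⁻²⁷ × 5.094 × 10⁻¹³) = 4.129 × 10⁻²⁰ kg·m/s.
λ = h/p = 6.626 × 10⁻³⁴ / 4.129 × 10⁻²⁰ = 1.60 × 10⁻¹⁴ m = 16.0 fm.

λ = 16.0 fm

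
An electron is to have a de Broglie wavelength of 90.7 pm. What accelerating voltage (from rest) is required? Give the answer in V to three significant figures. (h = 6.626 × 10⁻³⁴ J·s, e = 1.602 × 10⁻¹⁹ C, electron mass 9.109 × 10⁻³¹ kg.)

p = h/λ = 6.626 × 10⁻³⁴ / 9.070 × 10⁻¹¹ = 7.305 × 10⁻²⁴ kg·m/s.
KE = p²/(2m) = 2.929 × 10⁻¹⁷ J.
V = KE/e = 2.929 × 10⁻¹⁷ / (1.602 × 10⁻¹⁹) = 183 V.

V = 183 V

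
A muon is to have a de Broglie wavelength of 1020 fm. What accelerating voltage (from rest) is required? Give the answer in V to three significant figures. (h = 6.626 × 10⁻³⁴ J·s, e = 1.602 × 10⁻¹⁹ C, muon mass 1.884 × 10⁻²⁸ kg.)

p = h/λ = 6.626 × 10⁻³⁴ / 1.020 × 10⁻¹² = 6.496 × 10⁻²² kg·m/s.
KE = p²/(2m) = 1.120 × 10⁻¹⁵ J.
V = KE/e = 1.120 × 10⁻¹⁵ / (1.602 × 10⁻¹⁹) = 6990 V.

V = 6990 V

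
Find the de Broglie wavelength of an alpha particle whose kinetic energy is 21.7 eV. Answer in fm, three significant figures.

KE = 21.7 eV = 3.476 × 10⁻¹⁸ J.
p = √(2mKE) = √(2 × 6.645 × 10⁻²⁷ × 3.476 × 10⁻¹⁸) = 2.149 × 10⁻²² kg·m/s.
λ = h/p = 6.626 × 10⁻³⁴ / 2.149 × 10⁻²² = 3.08 × 10⁻¹² m = 3080 fm.

λ = 3080 fm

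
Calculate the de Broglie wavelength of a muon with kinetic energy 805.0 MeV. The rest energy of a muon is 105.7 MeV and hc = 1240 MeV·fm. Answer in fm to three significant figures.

λ = 1.37 fm

Total energy E = KE + m₀c² = 805.0 + 105.7 = 910.7 MeV.
(pc)² = E² − (m₀c²)² = (910.7)² − (105.7)² = 8.182 × 10⁵ MeV², so pc = 904.5 MeV.
λ = hc/(pc) = 1240 MeV·fm / 904.5 MeV = 1.37 fm.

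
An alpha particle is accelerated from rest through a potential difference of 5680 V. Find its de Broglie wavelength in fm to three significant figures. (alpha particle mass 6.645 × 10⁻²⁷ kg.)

λ = 135 fm

KE = 2eV = 2 × 1.602 × 10⁻¹⁹ × 5680 = 1.820 × 10⁻¹⁵ J.
p = √(2mKE) = √(2 × 6.645 × 10⁻²⁷ × 1.820 × 10⁻¹⁵) = 4.918 × 10⁻²¹ kg·m/s.
λ = h/p = 6.626 × 10⁻³⁴ / 4.918 × 10⁻²¹ = 1.35 × 10⁻¹³ m = 135 fm.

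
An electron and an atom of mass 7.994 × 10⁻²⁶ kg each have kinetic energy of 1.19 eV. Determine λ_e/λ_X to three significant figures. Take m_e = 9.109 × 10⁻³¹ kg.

At fixed KE, p = √(2mKE) so λ = h/p ∝ 1/√m.
λ_e/λ_X = √(m_X/m_e) = √(7.994 × 10⁻²⁶/9.109 × 10⁻³¹) = √(8.776 × 10⁴) = 296.

λ_e/λ_X = 296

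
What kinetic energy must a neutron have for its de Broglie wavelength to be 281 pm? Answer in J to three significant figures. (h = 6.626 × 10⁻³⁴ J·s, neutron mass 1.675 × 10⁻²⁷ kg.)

p = h/λ = 6.626 × 10⁻³⁴ / 2.810 × 10⁻¹⁰ = 2.358 × 10⁻²⁴ kg·m/s.
KE = p²/(2m) = (2.358 × 10⁻²⁴)² / (2 × 1.675 × 10⁻²⁷) = 1.660 × 10⁻²¹ J = 1.66 × 10⁻²¹ J.

KE = 1.66 × 10⁻²¹ J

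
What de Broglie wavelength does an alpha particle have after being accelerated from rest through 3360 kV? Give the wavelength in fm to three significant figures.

KE = 2eV = 2 × 1.602 × 10⁻¹⁹ × 3.360 × 10⁶ = 1.077 × 10⁻¹² J.
p = √(2mKE) = √(2 × 6.645 × 10⁻²⁷ × 1.077 × 10⁻¹²) = 1.196 × 10⁻¹⁹ kg·m/s.
λ = h/p = 6.626 × 10⁻³⁴ / 1.196 × 10⁻¹⁹ = 5.54 × 10⁻¹⁵ m = 5.54 fm.

λ = 5.54 fm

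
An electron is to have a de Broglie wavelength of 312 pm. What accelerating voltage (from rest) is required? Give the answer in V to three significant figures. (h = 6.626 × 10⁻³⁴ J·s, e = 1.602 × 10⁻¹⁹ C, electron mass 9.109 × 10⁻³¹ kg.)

V = 15.5 V

p = h/λ = 6.626 × 10⁻³⁴ / 3.120 × 10⁻¹⁰ = 2.124 × 10⁻²⁴ kg·m/s.
KE = p²/(2m) = 2.476 × 10⁻¹⁸ J.
V = KE/e = 2.476 × 10⁻¹⁸ / (1.602 × 10⁻¹⁹) = 15.5 V.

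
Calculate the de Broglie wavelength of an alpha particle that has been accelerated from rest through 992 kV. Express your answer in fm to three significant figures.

KE = 2eV = 2 × 1.602 × 10⁻¹⁹ × 9.920 × 10⁵ = 3.178 × 10⁻¹³ J.
p = √(2mKE) = √(2 × 6.645 × 10⁻²⁷ × 3.178 × 10⁻¹³) = 6.499 × 10⁻²⁰ kg·m/s.
λ = h/p = 6.626 × 10⁻³⁴ / 6.499 × 10⁻²⁰ = 1.02 × 10⁻¹⁴ m = 10.2 fm.

λ = 10.2 fm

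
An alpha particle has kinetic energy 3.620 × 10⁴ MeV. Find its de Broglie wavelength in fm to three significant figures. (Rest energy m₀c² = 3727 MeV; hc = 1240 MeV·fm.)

λ = 0.0312 fm

Total energy E = KE + m₀c² = 3.620 × 10⁴ + 3727 = 39927 MeV.
(pc)² = E² − (m₀c²)² = (39927)² − (3727)² = 1.580 × 10⁹ MeV², so pc = 3.975 × 10⁴ MeV.
λ = hc/(pc) = 1240 MeV·fm / 3.975 × 10⁴ MeV = 0.0312 fm.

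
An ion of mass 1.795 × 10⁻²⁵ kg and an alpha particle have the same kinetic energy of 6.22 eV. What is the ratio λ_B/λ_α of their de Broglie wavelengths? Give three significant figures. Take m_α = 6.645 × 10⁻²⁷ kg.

λ_B/λ_α = 0.192

At fixed KE, p = √(2mKE) so λ = h/p ∝ 1/√m.
λ_B/λ_α = √(m_α/m_B) = √(6.645 × 10⁻²⁷/1.795 × 10⁻²⁵) = √(0.03702) = 0.192.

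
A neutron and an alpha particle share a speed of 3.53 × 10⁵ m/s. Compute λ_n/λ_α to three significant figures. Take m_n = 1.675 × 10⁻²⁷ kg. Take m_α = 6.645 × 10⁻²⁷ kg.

λ_n/λ_α = 3.97

At fixed v, p = mv so λ = h/(mv) ∝ 1/m.
λ_n/λ_α = m_α/m_n = 6.645 × 10⁻²⁷/1.675 × 10⁻²⁷ = 3.97.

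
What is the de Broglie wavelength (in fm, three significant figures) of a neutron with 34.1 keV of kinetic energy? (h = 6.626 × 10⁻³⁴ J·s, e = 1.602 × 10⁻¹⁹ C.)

KE = 34.1 keV = 5.463 × 10⁻¹⁵ J.
p = √(2mKE) = √(2 × 1.675 × 10⁻²⁷ × 5.463 × 10⁻¹⁵) = 4.278 × 10⁻²¹ kg·m/s.
λ = h/p = 6.626 × 10⁻³⁴ / 4.278 × 10⁻²¹ = 1.55 × 10⁻¹³ m = 155 fm.

λ = 155 fm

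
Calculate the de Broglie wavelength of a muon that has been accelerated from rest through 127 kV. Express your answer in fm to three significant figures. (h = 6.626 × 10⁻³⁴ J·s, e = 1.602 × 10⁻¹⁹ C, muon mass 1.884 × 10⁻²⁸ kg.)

λ = 239 fm

KE = eV = 1.602 × 10⁻¹⁹ × 1.270 × 10⁵ = 2.035 × 10⁻¹⁴ J.
p = √(2mKE) = √(2 × 1.884 × 10⁻²⁸ × 2.035 × 10⁻¹⁴) = 2.769 × 10⁻²¹ kg·m/s.
λ = h/p = 6.626 × 10⁻³⁴ / 2.769 × 10⁻²¹ = 2.39 × 10⁻¹³ m = 239 fm.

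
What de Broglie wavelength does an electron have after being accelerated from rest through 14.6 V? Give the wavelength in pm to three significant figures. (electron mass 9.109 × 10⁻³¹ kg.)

λ = 321 pm

KE = eV = 1.602 × 10⁻¹⁹ × 14.60 = 2.339 × 10⁻¹⁸ J.
p = √(2mKE) = √(2 × 9.109 × 10⁻³¹ × 2.339 × 10⁻¹⁸) = 2.064 × 10⁻²⁴ kg·m/s.
λ = h/p = 6.626 × 10⁻³⁴ / 2.064 × 10⁻²⁴ = 3.21 × 10⁻¹⁰ m = 321 pm.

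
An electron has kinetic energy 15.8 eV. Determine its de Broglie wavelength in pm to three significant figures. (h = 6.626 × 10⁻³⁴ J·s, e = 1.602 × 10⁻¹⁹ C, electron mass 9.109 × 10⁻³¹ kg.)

KE = 15.8 eV = 2.531 × 10⁻¹⁸ J.
p = √(2mKE) = √(2 × 9.109 × 10⁻³¹ × 2.531 × 10⁻¹⁸) = 2.147 × 10⁻²⁴ kg·m/s.
λ = h/p = 6.626 × 10⁻³⁴ / 2.147 × 10⁻²⁴ = 3.09 × 10⁻¹⁰ m = 309 pm.

λ = 309 pm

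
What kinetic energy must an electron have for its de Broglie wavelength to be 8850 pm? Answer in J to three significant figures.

p = h/λ = 6.626 × 10⁻³⁴ / 8.850 × 10⁻⁹ = 7.487 × 10⁻²⁶ kg·m/s.
KE = p²/(2m) = (7.487 × 10⁻²⁶)² / (2 × 9.109 × 10⁻³¹) = 3.077 × 10⁻²¹ J = 3.08 × 10⁻²¹ J.

KE = 3.08 × 10⁻²¹ J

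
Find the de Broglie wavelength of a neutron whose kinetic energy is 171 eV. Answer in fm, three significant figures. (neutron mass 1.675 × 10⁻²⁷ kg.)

λ = 2190 fm

KE = 171 eV = 2.739 × 10⁻¹⁷ J.
p = √(2mKE) = √(2 × 1.675 × 10⁻²⁷ × 2.739 × 10⁻¹⁷) = 3.029 × 10⁻²² kg·m/s.
λ = h/p = 6.626 × 10⁻³⁴ / 3.029 × 10⁻²² = 2.19 × 10⁻¹² m = 2190 fm.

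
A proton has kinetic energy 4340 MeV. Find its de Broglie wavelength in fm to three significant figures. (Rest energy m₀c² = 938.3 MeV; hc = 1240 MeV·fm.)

Total energy E = KE + m₀c² = 4340 + 938.3 = 5278.3 MeV.
(pc)² = E² − (m₀c²)² = (5278.3)² − (938.3)² = 2.698 × 10⁷ MeV², so pc = 5194 MeV.
λ = hc/(pc) = 1240 MeV·fm / 5194 MeV = 0.239 fm.

λ = 0.239 fm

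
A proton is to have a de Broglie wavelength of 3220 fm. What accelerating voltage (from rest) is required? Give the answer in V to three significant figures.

V = 79.0 V

p = h/λ = 6.626 × 10⁻³⁴ / 3.220 × 10⁻¹² = 2.058 × 10⁻²² kg·m/s.
KE = p²/(2m) = 1.266 × 10⁻¹⁷ J.
V = KE/e = 1.266 × 10⁻¹⁷ / (1.602 × 10⁻¹⁹) = 79.0 V.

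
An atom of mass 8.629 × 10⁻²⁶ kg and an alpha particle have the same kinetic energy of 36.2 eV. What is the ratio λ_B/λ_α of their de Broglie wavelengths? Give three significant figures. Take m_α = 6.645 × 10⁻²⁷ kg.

At fixed KE, p = √(2mKE) so λ = h/p ∝ 1/√m.
λ_B/λ_α = √(m_α/m_B) = √(6.645 × 10⁻²⁷/8.629 × 10⁻²⁶) = √(0.07701) = 0.278.

λ_B/λ_α = 0.278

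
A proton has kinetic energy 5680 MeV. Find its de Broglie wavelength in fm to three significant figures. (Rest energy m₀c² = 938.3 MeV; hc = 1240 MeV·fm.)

Total energy E = KE + m₀c² = 5680 + 938.3 = 6618.3 MeV.
(pc)² = E² − (m₀c²)² = (6618.3)² − (938.3)² = 4.292 × 10⁷ MeV², so pc = 6551 MeV.
λ = hc/(pc) = 1240 MeV·fm / 6551 MeV = 0.189 fm.

λ = 0.189 fm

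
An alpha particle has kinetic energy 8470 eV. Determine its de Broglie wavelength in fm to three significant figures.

KE = 8470 eV = 1.357 × 10⁻¹⁵ J.
p = √(2mKE) = √(2 × 6.645 × 10⁻²⁷ × 1.357 × 10⁻¹⁵) = 4.247 × 10⁻²¹ kg·m/s.
λ = h/p = 6.626 × 10⁻³⁴ / 4.247 × 10⁻²¹ = 1.56 × 10⁻¹³ m = 156 fm.

λ = 156 fm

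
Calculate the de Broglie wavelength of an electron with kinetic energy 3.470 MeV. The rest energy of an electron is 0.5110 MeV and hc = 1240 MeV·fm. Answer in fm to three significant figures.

Total energy E = KE + m₀c² = 3.470 + 0.5110 = 3.9810 MeV.
(pc)² = E² − (m₀c²)² = (3.9810)² − (0.5110)² = 15.59 MeV², so pc = 3.948 MeV.
λ = hc/(pc) = 1240 MeV·fm / 3.948 MeV = 314 fm.

λ = 314 fm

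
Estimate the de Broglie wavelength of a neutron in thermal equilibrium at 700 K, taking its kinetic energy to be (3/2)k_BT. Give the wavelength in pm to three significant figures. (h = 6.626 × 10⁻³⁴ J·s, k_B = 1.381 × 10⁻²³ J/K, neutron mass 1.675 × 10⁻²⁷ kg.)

λ = 95.1 pm

KE = (3/2)k_BT = 1.5 × 1.381 × 10⁻²³ × 700 = 1.450 × 10⁻²⁰ J.
p = √(2mKE) = √(2 × 1.675 × 10⁻²⁷ × 1.450 × 10⁻²⁰) = 6.970 × 10⁻²⁴ kg·m/s.
λ = h/p = 9.51 × 10⁻¹¹ m = 95.1 pm.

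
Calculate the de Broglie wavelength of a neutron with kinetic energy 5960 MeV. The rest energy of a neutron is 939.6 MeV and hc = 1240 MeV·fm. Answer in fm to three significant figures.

Total energy E = KE + m₀c² = 5960 + 939.6 = 6899.6 MeV.
(pc)² = E² − (m₀c²)² = (6899.6)² − (939.6)² = 4.672 × 10⁷ MeV², so pc = 6835 MeV.
λ = hc/(pc) = 1240 MeV·fm / 6835 MeV = 0.181 fm.

λ = 0.181 fm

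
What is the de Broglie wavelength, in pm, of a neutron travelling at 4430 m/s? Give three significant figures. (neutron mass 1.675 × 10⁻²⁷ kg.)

p = mv = 1.675 × 10⁻²⁷ × 4430 = 7.420 × 10⁻²⁴ kg·m/s.
λ = h/p = 6.626 × 10⁻³⁴ / 7.420 × 10⁻²⁴ = 8.93 × 10⁻¹¹ m = 89.3 pm.

λ = 89.3 pm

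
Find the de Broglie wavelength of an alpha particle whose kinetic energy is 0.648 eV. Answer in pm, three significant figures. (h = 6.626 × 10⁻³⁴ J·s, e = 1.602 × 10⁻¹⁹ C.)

λ = 17.8 pm

KE = 0.648 eV = 1.038 × 10⁻¹⁹ J.
p = √(2mKE) = √(2 × 6.645 × 10⁻²⁷ × 1.038 × 10⁻¹⁹) = 3.714 × 10⁻²³ kg·m/s.
λ = h/p = 6.626 × 10⁻³⁴ / 3.714 × 10⁻²³ = 1.78 × 10⁻¹¹ m = 17.8 pm.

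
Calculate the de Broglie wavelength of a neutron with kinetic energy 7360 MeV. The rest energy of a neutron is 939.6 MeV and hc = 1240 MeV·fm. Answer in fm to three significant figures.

Total energy E = KE + m₀c² = 7360 + 939.6 = 8299.6 MeV.
(pc)² = E² − (m₀c²)² = (8299.6)² − (939.6)² = 6.800 × 10⁷ MeV², so pc = 8246 MeV.
λ = hc/(pc) = 1240 MeV·fm / 8246 MeV = 0.150 fm.

λ = 0.150 fm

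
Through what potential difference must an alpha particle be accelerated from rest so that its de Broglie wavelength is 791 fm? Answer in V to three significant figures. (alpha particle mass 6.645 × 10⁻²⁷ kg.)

p = h/λ = 6.626 × 10⁻³⁴ / 7.910 × 10⁻¹³ = 8.377 × 10⁻²² kg·m/s.
KE = p²/(2m) = 5.280 × 10⁻¹⁷ J.
V = KE/2e = 5.280 × 10⁻¹⁷ / (2 × 1.602 × 10⁻¹⁹) = 165 V.

V = 165 V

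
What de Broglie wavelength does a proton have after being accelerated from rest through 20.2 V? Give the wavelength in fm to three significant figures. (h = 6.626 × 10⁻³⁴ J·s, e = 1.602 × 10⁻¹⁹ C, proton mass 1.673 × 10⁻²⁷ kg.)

KE = eV = 1.602 × 10⁻¹⁹ × 20.20 = 3.236 × 10⁻¹⁸ J.
p = √(2mKE) = √(2 × 1.673 × 10⁻²⁷ × 3.236 × 10⁻¹⁸) = 1.041 × 10⁻²² kg·m/s.
λ = h/p = 6.626 × 10⁻³⁴ / 1.041 × 10⁻²² = 6.37 × 10⁻¹² m = 6370 fm.

λ = 6370 fm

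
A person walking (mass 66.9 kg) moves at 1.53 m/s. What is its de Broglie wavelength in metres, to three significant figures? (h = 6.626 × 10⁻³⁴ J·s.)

λ = 6.47 × 10⁻³⁶ m

p = mv = 66.9 × 1.53 = 1.024 × 10² kg·m/s.
λ = h/p = 6.626 × 10⁻³⁴ / 1.024 × 10² = 6.47 × 10⁻³⁶ m.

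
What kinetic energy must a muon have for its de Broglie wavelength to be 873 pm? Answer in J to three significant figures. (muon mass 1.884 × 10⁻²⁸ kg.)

KE = 1.53 × 10⁻²¹ J

p = h/λ = 6.626 × 10⁻³⁴ / 8.730 × 10⁻¹⁰ = 7.590 × 10⁻²⁵ kg·m/s.
KE = p²/(2m) = (7.590 × 10⁻²⁵)² / (2 × 1.884 × 10⁻²⁸) = 1.529 × 10⁻²¹ J = 1.53 × 10⁻²¹ J.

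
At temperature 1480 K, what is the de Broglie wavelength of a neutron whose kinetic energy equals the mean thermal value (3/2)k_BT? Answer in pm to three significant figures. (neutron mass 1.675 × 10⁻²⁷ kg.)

KE = (3/2)k_BT = 1.5 × 1.381 × 10⁻²³ × 1480 = 3.066 × 10⁻²⁰ J.
p = √(2mKE) = √(2 × 1.675 × 10⁻²⁷ × 3.066 × 10⁻²⁰) = 1.013 × 10⁻²³ kg·m/s.
λ = h/p = 6.54 × 10⁻¹¹ m = 65.4 pm.

λ = 65.4 pm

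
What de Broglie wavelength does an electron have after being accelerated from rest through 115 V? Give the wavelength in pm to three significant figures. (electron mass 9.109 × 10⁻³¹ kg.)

λ = 114 pm

KE = eV = 1.602 × 10⁻¹⁹ × 115.0 = 1.842 × 10⁻¹⁷ J.
p = √(2mKE) = √(2 × 9.109 × 10⁻³¹ × 1.842 × 10⁻¹⁷) = 5.793 × 10⁻²⁴ kg·m/s.
λ = h/p = 6.626 × 10⁻³⁴ / 5.793 × 10⁻²⁴ = 1.14 × 10⁻¹⁰ m = 114 pm.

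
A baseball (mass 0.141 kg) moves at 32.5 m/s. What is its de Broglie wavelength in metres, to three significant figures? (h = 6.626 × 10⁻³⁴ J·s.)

p = mv = 0.141 × 32.5 = 4.583 kg·m/s.
λ = h/p = 6.626 × 10⁻³⁴ / 4.583 = 1.45 × 10⁻³⁴ m.

λ = 1.45 × 10⁻³⁴ m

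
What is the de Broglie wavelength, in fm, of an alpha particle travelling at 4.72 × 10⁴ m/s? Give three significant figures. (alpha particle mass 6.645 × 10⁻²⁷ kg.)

λ = 2110 fm

p = mv = 6.645 × 10⁻²⁷ × 4.72 × 10⁴ = 3.136 × 10⁻²² kg·m/s.
λ = h/p = 6.626 × 10⁻³⁴ / 3.136 × 10⁻²² = 2.11 × 10⁻¹² m = 2110 fm.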